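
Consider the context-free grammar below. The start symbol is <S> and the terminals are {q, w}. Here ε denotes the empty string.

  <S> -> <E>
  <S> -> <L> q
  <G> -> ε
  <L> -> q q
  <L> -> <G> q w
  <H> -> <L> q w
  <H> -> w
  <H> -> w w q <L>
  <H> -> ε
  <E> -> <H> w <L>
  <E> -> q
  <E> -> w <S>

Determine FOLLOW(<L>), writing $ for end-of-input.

FIRST(<G>): from <G>->ε we get {ε}. So FIRST(<G>) = {ε}.
FIRST(<L>): from <L>->q q we get {q}; from <L>-><G> q w we get {q}. So FIRST(<L>) = {q}.
FIRST(<H>): from <H>-><L> q w we get {q}; from <H>->w we get {w}; from <H>->w w q <L> we get {w}; from <H>->ε we get {ε}. So FIRST(<H>) = {ε, q, w}.
FIRST(<E>): from <E>-><H> w <L> we get {q, w}; from <E>->q we get {q}; from <E>->w <S> we get {w}. So FIRST(<E>) = {q, w}.
FIRST(<S>): from <S>-><E> we get {q, w}; from <S>-><L> q we get {q}. So FIRST(<S>) = {q, w}.
FOLLOW(<S>) includes $ since <S> is the start symbol.
FOLLOW(<G>): in <L>-><G> q w, <G> is followed by q w with FIRST {q}. Thus FOLLOW(<G>) = {q}.
FOLLOW(<H>): in <E>-><H> w <L>, <H> is followed by w <L> with FIRST {w}. Thus FOLLOW(<H>) = {w}.
FOLLOW(<S>): in <E>->w <S>, the suffix after <S> is empty, so FOLLOW(<S>) ⊇ FOLLOW(<E>) = {$}. Thus FOLLOW(<S>) = {$}.
FOLLOW(<E>): in <S>-><E>, the suffix after <E> is empty, so FOLLOW(<E>) ⊇ FOLLOW(<S>) = {$}. Thus FOLLOW(<E>) = {$}.
FOLLOW(<L>): in <S>-><L> q, <L> is followed by q with FIRST {q}; in <H>-><L> q w, <L> is followed by q w with FIRST {q}; in <H>->w w q <L>, the suffix after <L> is empty, so FOLLOW(<L>) ⊇ FOLLOW(<H>) = {w}; in <E>-><H> w <L>, the suffix after <L> is empty, so FOLLOW(<L>) ⊇ FOLLOW(<E>) = {$}. Thus FOLLOW(<L>) = {$, q, w}.

{$, q, w}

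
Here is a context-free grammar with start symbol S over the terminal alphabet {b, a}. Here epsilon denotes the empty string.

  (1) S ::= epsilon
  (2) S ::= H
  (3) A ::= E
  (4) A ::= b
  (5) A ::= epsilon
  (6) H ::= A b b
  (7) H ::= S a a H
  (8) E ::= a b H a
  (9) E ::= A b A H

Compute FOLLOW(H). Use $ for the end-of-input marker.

{$, a, b}

FIRST(S) = {epsilon, a, b}  (via H)
FIRST(A) = {epsilon, a, b}  (via E)
FIRST(H) = {a, b}  (via A b b, S a a H)
FIRST(E) = {a, b}  (via A b A H)
FOLLOW(S) includes $ since S is the start symbol.
FOLLOW(S): in H::=S a a H, S is followed by a a H with FIRST {a}. Thus FOLLOW(S) = {$, a}.
FOLLOW(A): in H::=A b b, A is followed by b b with FIRST {b}; in E::=A b A H (occurrence 1), A is followed by b A H with FIRST {b}; in E::=A b A H (occurrence 2), A is followed by H with FIRST {a, b}. Thus FOLLOW(A) = {a, b}.
FOLLOW(E): in A::=E, the suffix after E is empty, so FOLLOW(E) ⊇ FOLLOW(A) = {a, b}. Thus FOLLOW(E) = {a, b}.
FOLLOW(H): in S::=H, the suffix after H is empty, so FOLLOW(H) ⊇ FOLLOW(S) = {$, a}; in H::=S a a H, the suffix after H is empty (adds nothing new); in E::=a b H a, H is followed by a with FIRST {a}; in E::=A b A H, the suffix after H is empty, so FOLLOW(H) ⊇ FOLLOW(E) = {a, b}. Thus FOLLOW(H) = {$, a, b}.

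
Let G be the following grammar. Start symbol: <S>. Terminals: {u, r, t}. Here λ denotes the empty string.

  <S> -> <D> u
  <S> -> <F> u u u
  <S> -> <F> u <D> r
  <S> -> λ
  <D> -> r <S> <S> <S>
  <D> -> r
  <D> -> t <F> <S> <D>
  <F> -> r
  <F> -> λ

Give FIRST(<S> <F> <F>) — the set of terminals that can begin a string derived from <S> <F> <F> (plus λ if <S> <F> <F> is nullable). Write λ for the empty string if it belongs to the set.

{λ, r, t, u}

FIRST(<D>): from <D>->r <S> <S> <S> we get {r}; from <D>->r we get {r}; from <D>->t <F> <S> <D> we get {t}. So FIRST(<D>) = {r, t}.
FIRST(<F>): from <F>->r we get {r}; from <F>->λ we get {λ}. So FIRST(<F>) = {λ, r}.
FIRST(<S>): from <S>-><D> u we get {r, t}; from <S>-><F> u u u we get {r, u}; from <S>-><F> u <D> r we get {r, u}; from <S>->λ we get {λ}. So FIRST(<S>) = {λ, r, t, u}.
FIRST(<S> <F> <F>): take FIRST of each symbol in turn, carrying on past any symbol whose FIRST contains λ; result {λ, r, t, u}.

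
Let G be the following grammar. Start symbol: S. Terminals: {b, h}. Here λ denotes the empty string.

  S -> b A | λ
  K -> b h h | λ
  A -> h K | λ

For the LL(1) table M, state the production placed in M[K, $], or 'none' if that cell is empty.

FIRST(S) = {λ, b}
FIRST(K) = {λ, b}
FIRST(A) = {λ, h}
FOLLOW(S) includes $ since S is the start symbol.
FOLLOW(A): in S->b A, the suffix after A is empty, so FOLLOW(A) ⊇ FOLLOW(S) = {$}. Thus FOLLOW(A) = {$}.
FOLLOW(K): in A->h K, the suffix after K is empty, so FOLLOW(K) ⊇ FOLLOW(A) = {$}. Thus FOLLOW(K) = {$}.
For K -> b h h: FIRST(b h h) = {b}, so it goes in M[K, t] for t ∈ {b}.
For K -> λ: FIRST(λ) = {λ}, so it goes in M[K, t] for t ∈ {}; since λ ∈ FIRST, also for every t ∈ FOLLOW(K) = {$}.

K -> λ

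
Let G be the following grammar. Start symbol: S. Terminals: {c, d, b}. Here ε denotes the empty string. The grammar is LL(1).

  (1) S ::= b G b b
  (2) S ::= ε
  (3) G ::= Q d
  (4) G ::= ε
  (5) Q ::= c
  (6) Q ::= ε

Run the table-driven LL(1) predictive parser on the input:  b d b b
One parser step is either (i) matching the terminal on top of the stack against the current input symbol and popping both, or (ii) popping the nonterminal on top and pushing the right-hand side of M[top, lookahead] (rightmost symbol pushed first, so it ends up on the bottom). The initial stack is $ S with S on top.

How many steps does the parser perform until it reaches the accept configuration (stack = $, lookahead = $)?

7

     Stack      Input      Action
  1  $ S        b d b b $  expand S ::= b G b b
  2  $ b b G b  b d b b $  match b
  3  $ b b G    d b b $    expand G ::= Q d
  4  $ b b d Q  d b b $    expand Q ::= ε
  5  $ b b d    d b b $    match d
  6  $ b b      b b $      match b
  7  $ b        b $        match b
Accept reached after 7 steps.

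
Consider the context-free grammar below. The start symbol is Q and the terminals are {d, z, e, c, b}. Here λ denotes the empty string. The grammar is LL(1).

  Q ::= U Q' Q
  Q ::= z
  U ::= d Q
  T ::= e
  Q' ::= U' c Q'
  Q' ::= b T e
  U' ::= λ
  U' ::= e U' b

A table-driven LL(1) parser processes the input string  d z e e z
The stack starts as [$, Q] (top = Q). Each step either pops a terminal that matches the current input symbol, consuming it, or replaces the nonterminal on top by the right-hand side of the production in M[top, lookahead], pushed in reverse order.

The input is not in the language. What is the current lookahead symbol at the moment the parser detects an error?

      Stack              Input        Action
   1  $ Q                d z e e z $  expand Q ::= U Q' Q
   2  $ Q Q' U           d z e e z $  expand U ::= d Q
   3  $ Q Q' Q d         d z e e z $  match d
   4  $ Q Q' Q           z e e z $    expand Q ::= z
   5  $ Q Q' z           z e e z $    match z
   6  $ Q Q'             e e z $      expand Q' ::= U' c Q'
   7  $ Q Q' c U'        e e z $      expand U' ::= e U' b
   8  $ Q Q' c b U' e    e e z $      match e
   9  $ Q Q' c b U'      e z $        expand U' ::= e U' b
  10  $ Q Q' c b b U' e  e z $        match e
  11  $ Q Q' c b b U'    z $          error: M[U', z] is empty

z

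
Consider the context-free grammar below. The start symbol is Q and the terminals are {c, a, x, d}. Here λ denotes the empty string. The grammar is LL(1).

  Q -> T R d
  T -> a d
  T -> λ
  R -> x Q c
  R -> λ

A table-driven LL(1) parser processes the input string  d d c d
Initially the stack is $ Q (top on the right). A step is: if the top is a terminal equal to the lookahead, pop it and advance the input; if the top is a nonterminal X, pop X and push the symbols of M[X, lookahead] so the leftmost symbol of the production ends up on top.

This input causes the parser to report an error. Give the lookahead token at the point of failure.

d

step 1: stack=$ Q  input=d d c d $  — expand Q -> T R d
step 2: stack=$ d R T  input=d d c d $  — expand T -> λ
step 3: stack=$ d R  input=d d c d $  — expand R -> λ
step 4: stack=$ d  input=d d c d $  — match d
step 5: stack=$  input=d c d $  — error: stack empty but input remains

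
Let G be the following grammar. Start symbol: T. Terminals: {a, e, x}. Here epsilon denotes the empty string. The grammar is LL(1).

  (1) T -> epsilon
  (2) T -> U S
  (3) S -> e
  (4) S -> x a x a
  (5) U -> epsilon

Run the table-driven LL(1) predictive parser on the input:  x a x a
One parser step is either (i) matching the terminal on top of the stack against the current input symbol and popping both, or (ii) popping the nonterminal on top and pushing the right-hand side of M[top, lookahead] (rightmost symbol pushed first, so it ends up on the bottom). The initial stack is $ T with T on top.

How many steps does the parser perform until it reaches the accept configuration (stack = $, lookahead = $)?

     Stack      Input      Action
  1  $ T        x a x a $  expand T -> U S
  2  $ S U      x a x a $  expand U -> epsilon
  3  $ S        x a x a $  expand S -> x a x a
  4  $ a x a x  x a x a $  match x
  5  $ a x a    a x a $    match a
  6  $ a x      x a $      match x
  7  $ a        a $        match a
Accept reached after 7 steps.

7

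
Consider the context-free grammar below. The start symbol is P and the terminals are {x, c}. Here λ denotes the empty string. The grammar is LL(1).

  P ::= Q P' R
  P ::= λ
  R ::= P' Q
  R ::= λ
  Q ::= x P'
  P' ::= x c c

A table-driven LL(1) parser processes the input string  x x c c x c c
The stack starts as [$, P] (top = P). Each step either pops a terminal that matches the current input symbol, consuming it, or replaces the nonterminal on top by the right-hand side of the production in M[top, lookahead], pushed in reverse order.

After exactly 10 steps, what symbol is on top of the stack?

c

      Stack         Input            Action
   1  $ P           x x c c x c c $  expand P ::= Q P' R
   2  $ R P' Q      x x c c x c c $  expand Q ::= x P'
   3  $ R P' P' x   x x c c x c c $  match x
   4  $ R P' P'     x c c x c c $    expand P' ::= x c c
   5  $ R P' c c x  x c c x c c $    match x
   6  $ R P' c c    c c x c c $      match c
   7  $ R P' c      c x c c $        match c
   8  $ R P'        x c c $          expand P' ::= x c c
   9  $ R c c x     x c c $          match x
  10  $ R c c       c c $            match c
Stack after step 10: $ R c (top = c).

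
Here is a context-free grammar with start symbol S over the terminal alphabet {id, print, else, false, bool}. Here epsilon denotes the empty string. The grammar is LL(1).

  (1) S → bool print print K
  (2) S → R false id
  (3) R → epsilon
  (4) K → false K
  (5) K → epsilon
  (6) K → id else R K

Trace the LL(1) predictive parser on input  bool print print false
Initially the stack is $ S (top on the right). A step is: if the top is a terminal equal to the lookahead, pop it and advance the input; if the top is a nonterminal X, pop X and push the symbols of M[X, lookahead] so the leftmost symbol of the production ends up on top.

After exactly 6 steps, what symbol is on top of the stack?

K

step 1: stack=$ S  input=bool print print false $  — expand S → bool print print K
step 2: stack=$ K print print bool  input=bool print print false $  — match bool
step 3: stack=$ K print print  input=print print false $  — match print
step 4: stack=$ K print  input=print false $  — match print
step 5: stack=$ K  input=false $  — expand K → false K
step 6: stack=$ K false  input=false $  — match false
Stack after step 6: $ K (top = K).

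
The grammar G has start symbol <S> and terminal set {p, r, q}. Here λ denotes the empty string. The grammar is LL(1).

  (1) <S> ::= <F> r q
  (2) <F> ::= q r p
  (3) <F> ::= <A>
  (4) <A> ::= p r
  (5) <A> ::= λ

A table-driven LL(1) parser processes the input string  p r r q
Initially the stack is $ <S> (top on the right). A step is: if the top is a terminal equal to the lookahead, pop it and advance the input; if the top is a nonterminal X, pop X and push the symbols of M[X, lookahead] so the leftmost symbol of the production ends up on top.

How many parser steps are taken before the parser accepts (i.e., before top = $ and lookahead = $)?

7

     Stack      Input      Action
  1  $ <S>      p r r q $  expand <S> ::= <F> r q
  2  $ q r <F>  p r r q $  expand <F> ::= <A>
  3  $ q r <A>  p r r q $  expand <A> ::= p r
  4  $ q r r p  p r r q $  match p
  5  $ q r r    r r q $    match r
  6  $ q r      r q $      match r
  7  $ q        q $        match q
Accept reached after 7 steps.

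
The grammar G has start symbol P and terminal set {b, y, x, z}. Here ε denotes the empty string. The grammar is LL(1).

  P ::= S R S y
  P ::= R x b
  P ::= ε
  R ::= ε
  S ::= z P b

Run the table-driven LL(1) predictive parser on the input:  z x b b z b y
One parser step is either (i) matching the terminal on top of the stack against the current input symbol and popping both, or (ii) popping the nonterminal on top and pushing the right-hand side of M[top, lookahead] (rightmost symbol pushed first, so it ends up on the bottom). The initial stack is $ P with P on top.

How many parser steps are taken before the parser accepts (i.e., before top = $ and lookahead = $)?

14

      Stack            Input            Action
   1  $ P              z x b b z b y $  expand P ::= S R S y
   2  $ y S R S        z x b b z b y $  expand S ::= z P b
   3  $ y S R b P z    z x b b z b y $  match z
   4  $ y S R b P      x b b z b y $    expand P ::= R x b
   5  $ y S R b b x R  x b b z b y $    expand R ::= ε
   6  $ y S R b b x    x b b z b y $    match x
   7  $ y S R b b      b b z b y $      match b
   8  $ y S R b        b z b y $        match b
   9  $ y S R          z b y $          expand R ::= ε
  10  $ y S            z b y $          expand S ::= z P b
  11  $ y b P z        z b y $          match z
  12  $ y b P          b y $            expand P ::= ε
  13  $ y b            b y $            match b
  14  $ y              y $              match y
Accept reached after 14 steps.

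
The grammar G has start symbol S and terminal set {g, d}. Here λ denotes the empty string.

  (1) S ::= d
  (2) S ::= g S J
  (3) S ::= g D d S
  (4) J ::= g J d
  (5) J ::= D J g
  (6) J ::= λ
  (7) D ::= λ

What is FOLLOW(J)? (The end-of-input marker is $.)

FIRST(S) = {d, g}
FIRST(D) = {λ}
FIRST(J) = {λ, g}  (via D J g)
FOLLOW(S) includes $ since S is the start symbol.
FOLLOW(S): in S::=g S J, S is followed by J with FIRST {λ, g}; in S::=g S J, the suffix after S is nullable (adds nothing new); in S::=g D d S, the suffix after S is empty (adds nothing new). Thus FOLLOW(S) = {$, g}.
FOLLOW(J): in S::=g S J, the suffix after J is empty, so FOLLOW(J) ⊇ FOLLOW(S) = {$, g}; in J::=g J d, J is followed by d with FIRST {d}; in J::=D J g, J is followed by g with FIRST {g}. Thus FOLLOW(J) = {$, d, g}.
FOLLOW(D): in S::=g D d S, D is followed by d S with FIRST {d}; in J::=D J g, D is followed by J g with FIRST {g}. Thus FOLLOW(D) = {d, g}.

{$, d, g}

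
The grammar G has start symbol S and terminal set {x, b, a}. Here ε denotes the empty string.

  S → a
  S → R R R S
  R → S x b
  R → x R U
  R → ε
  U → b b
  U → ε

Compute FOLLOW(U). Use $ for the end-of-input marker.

FIRST(U) = {ε, b}
FIRST(S) = {a, x}  (via R R R S)
FIRST(R) = {ε, a, x}  (via S x b)
FOLLOW(S) includes $ since S is the start symbol.
FOLLOW(S): in S→R R R S, the suffix after S is empty (adds nothing new); in R→S x b, S is followed by x b with FIRST {x}. Thus FOLLOW(S) = {$, x}.
FOLLOW(R): in S→R R R S (occurrence 1), R is followed by R R S with FIRST {a, x}; in S→R R R S (occurrence 2), R is followed by R S with FIRST {a, x}; in S→R R R S (occurrence 3), R is followed by S with FIRST {a, x}; in R→x R U, R is followed by U with FIRST {ε, b}; in R→x R U, the suffix after R is nullable (adds nothing new). Thus FOLLOW(R) = {a, b, x}.
FOLLOW(U): in R→x R U, the suffix after U is empty, so FOLLOW(U) ⊇ FOLLOW(R) = {a, b, x}. Thus FOLLOW(U) = {a, b, x}.

{a, b, x}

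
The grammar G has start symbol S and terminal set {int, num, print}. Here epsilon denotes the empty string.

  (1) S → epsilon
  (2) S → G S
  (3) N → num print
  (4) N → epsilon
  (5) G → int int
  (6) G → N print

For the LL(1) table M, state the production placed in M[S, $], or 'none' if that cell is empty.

S → epsilon

FIRST(N): from N→num print we get {num}; from N→epsilon we get {epsilon}. So FIRST(N) = {epsilon, num}.
FIRST(G): from G→int int we get {int}; from G→N print we get {num, print}. So FIRST(G) = {int, num, print}.
FIRST(S): from S→epsilon we get {epsilon}; from S→G S we get {int, num, print}. So FIRST(S) = {epsilon, int, num, print}.
FOLLOW(S) includes $ since S is the start symbol.
FOLLOW(S): in S→G S, the suffix after S is empty (adds nothing new). Thus FOLLOW(S) = {$}.
For S → epsilon: FIRST(epsilon) = {epsilon}, so it goes in M[S, t] for t ∈ {}; since epsilon ∈ FIRST, also for every t ∈ FOLLOW(S) = {$}.
For S → G S: FIRST(G S) = {int, num, print}, so it goes in M[S, t] for t ∈ {int, num, print}.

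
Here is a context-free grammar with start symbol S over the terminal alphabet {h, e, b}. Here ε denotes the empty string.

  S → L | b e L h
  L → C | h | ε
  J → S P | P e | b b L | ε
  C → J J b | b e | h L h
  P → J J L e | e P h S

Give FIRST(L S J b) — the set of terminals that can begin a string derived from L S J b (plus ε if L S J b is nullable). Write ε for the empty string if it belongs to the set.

FIRST(S): from S→L we get {ε, b, e, h}; from S→b e L h we get {b}. So FIRST(S) = {ε, b, e, h}.
FIRST(L): from L→C we get {b, e, h}; from L→h we get {h}; from L→ε we get {ε}. So FIRST(L) = {ε, b, e, h}.
FIRST(J): from J→S P we get {b, e, h}; from J→P e we get {b, e, h}; from J→b b L we get {b}; from J→ε we get {ε}. So FIRST(J) = {ε, b, e, h}.
FIRST(C): from C→J J b we get {b, e, h}; from C→b e we get {b}; from C→h L h we get {h}. So FIRST(C) = {b, e, h}.
FIRST(P): from P→J J L e we get {b, e, h}; from P→e P h S we get {e}. So FIRST(P) = {b, e, h}.
FIRST(L S J b): take FIRST of each symbol in turn, carrying on past any symbol whose FIRST contains ε; result {b, e, h}.

{b, e, h}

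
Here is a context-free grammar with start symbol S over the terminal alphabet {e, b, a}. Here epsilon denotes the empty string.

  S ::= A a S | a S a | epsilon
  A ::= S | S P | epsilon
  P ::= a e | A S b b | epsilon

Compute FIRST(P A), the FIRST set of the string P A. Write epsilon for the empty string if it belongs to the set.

{epsilon, a, b}

FIRST(S): from S::=A a S we get {a, b}; from S::=a S a we get {a}; from S::=epsilon we get {epsilon}. So FIRST(S) = {epsilon, a, b}.
FIRST(A): from A::=S we get {epsilon, a, b}; from A::=S P we get {epsilon, a, b}; from A::=epsilon we get {epsilon}. So FIRST(A) = {epsilon, a, b}.
FIRST(P): from P::=a e we get {a}; from P::=A S b b we get {a, b}; from P::=epsilon we get {epsilon}. So FIRST(P) = {epsilon, a, b}.
FIRST(P A): take FIRST of each symbol in turn, carrying on past any symbol whose FIRST contains epsilon; result {epsilon, a, b}.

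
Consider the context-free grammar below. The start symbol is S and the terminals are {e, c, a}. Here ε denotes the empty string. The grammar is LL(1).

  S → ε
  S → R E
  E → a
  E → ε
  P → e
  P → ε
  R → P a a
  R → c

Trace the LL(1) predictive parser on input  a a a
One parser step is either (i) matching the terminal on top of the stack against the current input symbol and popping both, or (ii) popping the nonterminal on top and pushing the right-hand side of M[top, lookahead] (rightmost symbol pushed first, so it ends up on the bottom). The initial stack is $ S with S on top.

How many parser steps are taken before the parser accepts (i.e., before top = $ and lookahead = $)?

     Stack      Input    Action
  1  $ S        a a a $  expand S → R E
  2  $ E R      a a a $  expand R → P a a
  3  $ E a a P  a a a $  expand P → ε
  4  $ E a a    a a a $  match a
  5  $ E a      a a $    match a
  6  $ E        a $      expand E → a
  7  $ a        a $      match a
Accept reached after 7 steps.

7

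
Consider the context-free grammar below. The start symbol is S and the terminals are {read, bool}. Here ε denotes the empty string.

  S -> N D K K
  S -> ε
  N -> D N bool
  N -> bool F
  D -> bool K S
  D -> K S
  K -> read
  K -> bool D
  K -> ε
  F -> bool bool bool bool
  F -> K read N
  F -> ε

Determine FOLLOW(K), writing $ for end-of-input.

{$, bool, read}

FIRST(K): from K->read we get {read}; from K->bool D we get {bool}; from K->ε we get {ε}. So FIRST(K) = {ε, bool, read}.
FIRST(F): from F->bool bool bool bool we get {bool}; from F->K read N we get {bool, read}; from F->ε we get {ε}. So FIRST(F) = {ε, bool, read}.
FIRST(S): from S->N D K K we get {bool, read}; from S->ε we get {ε}. So FIRST(S) = {ε, bool, read}.
FIRST(D): from D->bool K S we get {bool}; from D->K S we get {ε, bool, read}. So FIRST(D) = {ε, bool, read}.
FIRST(N): from N->D N bool we get {bool, read}; from N->bool F we get {bool}. So FIRST(N) = {bool, read}.
FOLLOW(S) includes $ since S is the start symbol.
FOLLOW(S): in D->bool K S, the suffix after S is empty, so FOLLOW(S) ⊇ FOLLOW(D) = {$, bool, read}; in D->K S, the suffix after S is empty, so FOLLOW(S) ⊇ FOLLOW(D) = {$, bool, read}. Thus FOLLOW(S) = {$, bool, read}.
FOLLOW(N): in S->N D K K, N is followed by D K K with FIRST {ε, bool, read}; in S->N D K K, the suffix after N is nullable, so FOLLOW(N) ⊇ FOLLOW(S) = {$, bool, read}; in N->D N bool, N is followed by bool with FIRST {bool}; in F->K read N, the suffix after N is empty, so FOLLOW(N) ⊇ FOLLOW(F) = {$, bool, read}. Thus FOLLOW(N) = {$, bool, read}.
FOLLOW(F): in N->bool F, the suffix after F is empty, so FOLLOW(F) ⊇ FOLLOW(N) = {$, bool, read}. Thus FOLLOW(F) = {$, bool, read}.
FOLLOW(D): in S->N D K K, D is followed by K K with FIRST {ε, bool, read}; in S->N D K K, the suffix after D is nullable, so FOLLOW(D) ⊇ FOLLOW(S) = {$, bool, read}; in N->D N bool, D is followed by N bool with FIRST {bool, read}; in K->bool D, the suffix after D is empty, so FOLLOW(D) ⊇ FOLLOW(K) = {$, bool, read}. Thus FOLLOW(D) = {$, bool, read}.
FOLLOW(K): in S->N D K K (occurrence 1), K is followed by K with FIRST {ε, bool, read}; in S->N D K K (occurrence 1), the suffix after K is nullable, so FOLLOW(K) ⊇ FOLLOW(S) = {$, bool, read}; in S->N D K K (occurrence 2), the suffix after K is empty, so FOLLOW(K) ⊇ FOLLOW(S) = {$, bool, read}; in D->bool K S, K is followed by S with FIRST {ε, bool, read}; in D->bool K S, the suffix after K is nullable, so FOLLOW(K) ⊇ FOLLOW(D) = {$, bool, read}; in D->K S, K is followed by S with FIRST {ε, bool, read}; in D->K S, the suffix after K is nullable, so FOLLOW(K) ⊇ FOLLOW(D) = {$, bool, read}; in F->K read N, K is followed by read N with FIRST {read}. Thus FOLLOW(K) = {$, bool, read}.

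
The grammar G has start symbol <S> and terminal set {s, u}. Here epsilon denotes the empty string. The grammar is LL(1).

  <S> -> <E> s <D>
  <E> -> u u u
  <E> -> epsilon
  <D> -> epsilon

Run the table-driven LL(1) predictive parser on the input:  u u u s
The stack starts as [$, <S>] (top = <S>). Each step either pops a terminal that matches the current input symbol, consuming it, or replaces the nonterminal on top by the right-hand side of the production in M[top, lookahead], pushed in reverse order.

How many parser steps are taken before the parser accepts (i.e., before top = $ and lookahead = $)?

     Stack          Input      Action
  1  $ <S>          u u u s $  expand <S> -> <E> s <D>
  2  $ <D> s <E>    u u u s $  expand <E> -> u u u
  3  $ <D> s u u u  u u u s $  match u
  4  $ <D> s u u    u u s $    match u
  5  $ <D> s u      u s $      match u
  6  $ <D> s        s $        match s
  7  $ <D>          $          expand <D> -> epsilon
Accept reached after 7 steps.

7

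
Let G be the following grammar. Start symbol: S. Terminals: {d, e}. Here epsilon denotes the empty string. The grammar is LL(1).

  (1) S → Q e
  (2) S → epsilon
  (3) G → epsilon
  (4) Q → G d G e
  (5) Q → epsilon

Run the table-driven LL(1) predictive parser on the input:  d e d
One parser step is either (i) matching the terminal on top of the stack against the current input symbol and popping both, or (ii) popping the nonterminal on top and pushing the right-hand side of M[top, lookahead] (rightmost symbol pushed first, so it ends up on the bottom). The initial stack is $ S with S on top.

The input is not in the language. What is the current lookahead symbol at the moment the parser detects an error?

step 1: stack=$ S  input=d e d $  — expand S → Q e
step 2: stack=$ e Q  input=d e d $  — expand Q → G d G e
step 3: stack=$ e e G d G  input=d e d $  — expand G → epsilon
step 4: stack=$ e e G d  input=d e d $  — match d
step 5: stack=$ e e G  input=e d $  — expand G → epsilon
step 6: stack=$ e e  input=e d $  — match e
step 7: stack=$ e  input=d $  — error: top is terminal e but lookahead is d

d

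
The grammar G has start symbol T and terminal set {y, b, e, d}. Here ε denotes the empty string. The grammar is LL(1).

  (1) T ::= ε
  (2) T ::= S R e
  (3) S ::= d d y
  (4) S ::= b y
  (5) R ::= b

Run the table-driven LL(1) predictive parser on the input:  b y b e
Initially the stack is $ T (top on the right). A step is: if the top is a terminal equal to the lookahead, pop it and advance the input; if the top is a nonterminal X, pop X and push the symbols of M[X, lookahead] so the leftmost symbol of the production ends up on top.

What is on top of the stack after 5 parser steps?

step 1: stack=$ T  input=b y b e $  — expand T ::= S R e
step 2: stack=$ e R S  input=b y b e $  — expand S ::= b y
step 3: stack=$ e R y b  input=b y b e $  — match b
step 4: stack=$ e R y  input=y b e $  — match y
step 5: stack=$ e R  input=b e $  — expand R ::= b
Stack after step 5: $ e b (top = b).

b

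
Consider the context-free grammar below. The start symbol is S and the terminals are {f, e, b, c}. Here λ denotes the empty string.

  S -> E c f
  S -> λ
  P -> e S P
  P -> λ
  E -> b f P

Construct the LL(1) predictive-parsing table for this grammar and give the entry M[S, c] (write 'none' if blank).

S -> λ

FIRST(P) = {λ, e}
FIRST(E) = {b}
FIRST(S) = {λ, b}  (via E c f)
FOLLOW(S) includes $ since S is the start symbol.
FOLLOW(P): in P->e S P, the suffix after P is empty (adds nothing new); in E->b f P, the suffix after P is empty, so FOLLOW(P) ⊇ FOLLOW(E) = {c}. Thus FOLLOW(P) = {c}.
FOLLOW(S): in P->e S P, S is followed by P with FIRST {λ, e}; in P->e S P, the suffix after S is nullable, so FOLLOW(S) ⊇ FOLLOW(P) = {c}. Thus FOLLOW(S) = {$, c, e}.
For S -> E c f: FIRST(E c f) = {b}, so it goes in M[S, t] for t ∈ {b}.
For S -> λ: FIRST(λ) = {λ}, so it goes in M[S, t] for t ∈ {}; since λ ∈ FIRST, also for every t ∈ FOLLOW(S) = {$, c, e}.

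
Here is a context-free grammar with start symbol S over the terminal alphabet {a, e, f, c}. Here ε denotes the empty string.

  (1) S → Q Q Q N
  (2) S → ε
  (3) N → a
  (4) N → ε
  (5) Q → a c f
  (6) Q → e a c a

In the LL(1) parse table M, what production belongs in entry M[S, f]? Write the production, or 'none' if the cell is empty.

none

FIRST(N) = {ε, a}
FIRST(Q) = {a, e}
FIRST(S) = {ε, a, e}  (via Q Q Q N)
FOLLOW(S) includes $ since S is the start symbol.
FOLLOW(S): S appears on no right-hand side. Thus FOLLOW(S) = {$}.
For S → Q Q Q N: FIRST(Q Q Q N) = {a, e}, so it goes in M[S, t] for t ∈ {a, e}.
For S → ε: FIRST(ε) = {ε}, so it goes in M[S, t] for t ∈ {}; since ε ∈ FIRST, also for every t ∈ FOLLOW(S) = {$}.
None of these place a production in M[S, f].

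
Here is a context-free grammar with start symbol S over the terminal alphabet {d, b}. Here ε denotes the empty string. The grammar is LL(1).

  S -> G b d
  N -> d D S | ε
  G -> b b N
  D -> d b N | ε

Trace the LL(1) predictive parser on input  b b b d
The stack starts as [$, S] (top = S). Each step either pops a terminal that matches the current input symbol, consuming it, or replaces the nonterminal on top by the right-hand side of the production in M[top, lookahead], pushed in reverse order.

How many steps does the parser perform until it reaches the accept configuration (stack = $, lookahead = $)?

7

     Stack        Input      Action
  1  $ S          b b b d $  expand S -> G b d
  2  $ d b G      b b b d $  expand G -> b b N
  3  $ d b N b b  b b b d $  match b
  4  $ d b N b    b b d $    match b
  5  $ d b N      b d $      expand N -> ε
  6  $ d b        b d $      match b
  7  $ d          d $        match d
Accept reached after 7 steps.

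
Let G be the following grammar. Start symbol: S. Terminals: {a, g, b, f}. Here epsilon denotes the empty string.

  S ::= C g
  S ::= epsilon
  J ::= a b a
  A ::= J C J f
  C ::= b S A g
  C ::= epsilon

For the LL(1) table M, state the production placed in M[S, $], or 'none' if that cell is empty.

S ::= epsilon

FIRST(J) = {a}
FIRST(C) = {epsilon, b}
FIRST(S) = {epsilon, b, g}  (via C g)
FIRST(A) = {a}  (via J C J f)
FOLLOW(S) includes $ since S is the start symbol.
FOLLOW(S): in C::=b S A g, S is followed by A g with FIRST {a}. Thus FOLLOW(S) = {$, a}.
For S ::= C g: FIRST(C g) = {b, g}, so it goes in M[S, t] for t ∈ {b, g}.
For S ::= epsilon: FIRST(epsilon) = {epsilon}, so it goes in M[S, t] for t ∈ {}; since epsilon ∈ FIRST, also for every t ∈ FOLLOW(S) = {$, a}.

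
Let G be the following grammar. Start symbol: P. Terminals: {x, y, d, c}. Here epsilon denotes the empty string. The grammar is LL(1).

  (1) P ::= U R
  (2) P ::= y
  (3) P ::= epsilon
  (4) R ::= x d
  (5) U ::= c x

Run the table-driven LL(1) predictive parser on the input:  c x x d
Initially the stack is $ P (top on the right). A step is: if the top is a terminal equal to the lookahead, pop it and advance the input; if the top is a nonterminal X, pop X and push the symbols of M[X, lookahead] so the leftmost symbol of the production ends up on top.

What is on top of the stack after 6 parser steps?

step 1: stack=$ P  input=c x x d $  — expand P ::= U R
step 2: stack=$ R U  input=c x x d $  — expand U ::= c x
step 3: stack=$ R x c  input=c x x d $  — match c
step 4: stack=$ R x  input=x x d $  — match x
step 5: stack=$ R  input=x d $  — expand R ::= x d
step 6: stack=$ d x  input=x d $  — match x
Stack after step 6: $ d (top = d).

d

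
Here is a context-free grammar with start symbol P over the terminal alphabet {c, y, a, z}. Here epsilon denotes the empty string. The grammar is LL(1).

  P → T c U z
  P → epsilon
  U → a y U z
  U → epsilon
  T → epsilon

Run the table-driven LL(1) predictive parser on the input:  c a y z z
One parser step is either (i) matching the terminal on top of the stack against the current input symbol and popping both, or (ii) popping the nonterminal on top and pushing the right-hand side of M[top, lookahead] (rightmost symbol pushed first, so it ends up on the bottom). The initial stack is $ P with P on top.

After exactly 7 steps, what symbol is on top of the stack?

     Stack        Input        Action
  1  $ P          c a y z z $  expand P → T c U z
  2  $ z U c T    c a y z z $  expand T → epsilon
  3  $ z U c      c a y z z $  match c
  4  $ z U        a y z z $    expand U → a y U z
  5  $ z z U y a  a y z z $    match a
  6  $ z z U y    y z z $      match y
  7  $ z z U      z z $        expand U → epsilon
Stack after step 7: $ z z (top = z).

z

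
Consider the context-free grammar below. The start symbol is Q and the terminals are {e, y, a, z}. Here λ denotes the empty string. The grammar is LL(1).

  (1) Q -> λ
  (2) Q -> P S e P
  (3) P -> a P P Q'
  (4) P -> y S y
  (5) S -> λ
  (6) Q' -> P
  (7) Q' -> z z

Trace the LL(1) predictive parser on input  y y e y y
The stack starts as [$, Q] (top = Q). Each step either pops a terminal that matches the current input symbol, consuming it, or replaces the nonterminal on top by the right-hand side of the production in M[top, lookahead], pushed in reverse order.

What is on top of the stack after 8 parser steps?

y

step 1: stack=$ Q  input=y y e y y $  — expand Q -> P S e P
step 2: stack=$ P e S P  input=y y e y y $  — expand P -> y S y
step 3: stack=$ P e S y S y  input=y y e y y $  — match y
step 4: stack=$ P e S y S  input=y e y y $  — expand S -> λ
step 5: stack=$ P e S y  input=y e y y $  — match y
step 6: stack=$ P e S  input=e y y $  — expand S -> λ
step 7: stack=$ P e  input=e y y $  — match e
step 8: stack=$ P  input=y y $  — expand P -> y S y
Stack after step 8: $ y S y (top = y).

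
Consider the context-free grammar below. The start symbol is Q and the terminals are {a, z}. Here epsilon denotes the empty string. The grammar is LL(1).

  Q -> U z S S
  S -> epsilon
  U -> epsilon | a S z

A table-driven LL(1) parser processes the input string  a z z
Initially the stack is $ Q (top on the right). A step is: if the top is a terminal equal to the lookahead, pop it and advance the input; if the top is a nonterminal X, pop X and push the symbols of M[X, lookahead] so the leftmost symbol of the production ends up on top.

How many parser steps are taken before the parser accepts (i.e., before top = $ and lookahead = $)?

8

step 1: stack=$ Q  input=a z z $  — expand Q -> U z S S
step 2: stack=$ S S z U  input=a z z $  — expand U -> a S z
step 3: stack=$ S S z z S a  input=a z z $  — match a
step 4: stack=$ S S z z S  input=z z $  — expand S -> epsilon
step 5: stack=$ S S z z  input=z z $  — match z
step 6: stack=$ S S z  input=z $  — match z
step 7: stack=$ S S  input=$  — expand S -> epsilon
step 8: stack=$ S  input=$  — expand S -> epsilon
Accept reached after 8 steps.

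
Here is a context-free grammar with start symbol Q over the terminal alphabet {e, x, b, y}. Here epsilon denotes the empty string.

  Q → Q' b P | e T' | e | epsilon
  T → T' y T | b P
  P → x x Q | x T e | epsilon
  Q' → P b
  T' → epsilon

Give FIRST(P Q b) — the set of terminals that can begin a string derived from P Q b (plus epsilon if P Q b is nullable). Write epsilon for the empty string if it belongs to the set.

{b, e, x}

FIRST(P): from P→x x Q we get {x}; from P→x T e we get {x}; from P→epsilon we get {epsilon}. So FIRST(P) = {epsilon, x}.
FIRST(T'): from T'→epsilon we get {epsilon}. So FIRST(T') = {epsilon}.
FIRST(T): from T→T' y T we get {y}; from T→b P we get {b}. So FIRST(T) = {b, y}.
FIRST(Q'): from Q'→P b we get {b, x}. So FIRST(Q') = {b, x}.
FIRST(Q): from Q→Q' b P we get {b, x}; from Q→e T' we get {e}; from Q→e we get {e}; from Q→epsilon we get {epsilon}. So FIRST(Q) = {epsilon, b, e, x}.
FIRST(P Q b): take FIRST of each symbol in turn, carrying on past any symbol whose FIRST contains epsilon; result {b, e, x}.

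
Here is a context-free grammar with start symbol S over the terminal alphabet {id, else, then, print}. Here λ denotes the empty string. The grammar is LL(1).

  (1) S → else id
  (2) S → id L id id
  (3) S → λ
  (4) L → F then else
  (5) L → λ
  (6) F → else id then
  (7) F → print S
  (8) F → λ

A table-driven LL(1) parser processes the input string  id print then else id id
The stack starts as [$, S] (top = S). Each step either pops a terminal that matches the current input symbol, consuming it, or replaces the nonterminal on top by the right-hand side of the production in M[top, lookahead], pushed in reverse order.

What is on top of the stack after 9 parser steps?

     Stack                      Input                       Action
  1  $ S                        id print then else id id $  expand S → id L id id
  2  $ id id L id               id print then else id id $  match id
  3  $ id id L                  print then else id id $     expand L → F then else
  4  $ id id else then F        print then else id id $     expand F → print S
  5  $ id id else then S print  print then else id id $     match print
  6  $ id id else then S        then else id id $           expand S → λ
  7  $ id id else then          then else id id $           match then
  8  $ id id else               else id id $                match else
  9  $ id id                    id id $                     match id
Stack after step 9: $ id (top = id).

id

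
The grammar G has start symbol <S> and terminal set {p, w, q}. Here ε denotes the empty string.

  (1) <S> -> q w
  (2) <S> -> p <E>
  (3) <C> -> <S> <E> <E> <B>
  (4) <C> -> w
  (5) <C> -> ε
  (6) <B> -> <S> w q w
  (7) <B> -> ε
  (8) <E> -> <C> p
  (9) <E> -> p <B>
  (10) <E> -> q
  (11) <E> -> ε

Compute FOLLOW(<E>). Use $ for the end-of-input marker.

{$, p, q, w}

FIRST(<S>): from <S>->q w we get {q}; from <S>->p <E> we get {p}. So FIRST(<S>) = {p, q}.
FIRST(<C>): from <C>-><S> <E> <E> <B> we get {p, q}; from <C>->w we get {w}; from <C>->ε we get {ε}. So FIRST(<C>) = {ε, p, q, w}.
FIRST(<B>): from <B>-><S> w q w we get {p, q}; from <B>->ε we get {ε}. So FIRST(<B>) = {ε, p, q}.
FIRST(<E>): from <E>-><C> p we get {p, q, w}; from <E>->p <B> we get {p}; from <E>->q we get {q}; from <E>->ε we get {ε}. So FIRST(<E>) = {ε, p, q, w}.
FOLLOW(<S>) includes $ since <S> is the start symbol.
FOLLOW(<C>): in <E>-><C> p, <C> is followed by p with FIRST {p}. Thus FOLLOW(<C>) = {p}.
FOLLOW(<S>): in <C>-><S> <E> <E> <B>, <S> is followed by <E> <E> <B> with FIRST {ε, p, q, w}; in <C>-><S> <E> <E> <B>, the suffix after <S> is nullable, so FOLLOW(<S>) ⊇ FOLLOW(<C>) = {p}; in <B>-><S> w q w, <S> is followed by w q w with FIRST {w}. Thus FOLLOW(<S>) = {$, p, q, w}.
FOLLOW(<E>): in <S>->p <E>, the suffix after <E> is empty, so FOLLOW(<E>) ⊇ FOLLOW(<S>) = {$, p, q, w}; in <C>-><S> <E> <E> <B> (occurrence 1), <E> is followed by <E> <B> with FIRST {ε, p, q, w}; in <C>-><S> <E> <E> <B> (occurrence 1), the suffix after <E> is nullable, so FOLLOW(<E>) ⊇ FOLLOW(<C>) = {p}; in <C>-><S> <E> <E> <B> (occurrence 2), <E> is followed by <B> with FIRST {ε, p, q}; in <C>-><S> <E> <E> <B> (occurrence 2), the suffix after <E> is nullable, so FOLLOW(<E>) ⊇ FOLLOW(<C>) = {p}. Thus FOLLOW(<E>) = {$, p, q, w}.
FOLLOW(<B>): in <C>-><S> <E> <E> <B>, the suffix after <B> is empty, so FOLLOW(<B>) ⊇ FOLLOW(<C>) = {p}; in <E>->p <B>, the suffix after <B> is empty, so FOLLOW(<B>) ⊇ FOLLOW(<E>) = {$, p, q, w}. Thus FOLLOW(<B>) = {$, p, q, w}.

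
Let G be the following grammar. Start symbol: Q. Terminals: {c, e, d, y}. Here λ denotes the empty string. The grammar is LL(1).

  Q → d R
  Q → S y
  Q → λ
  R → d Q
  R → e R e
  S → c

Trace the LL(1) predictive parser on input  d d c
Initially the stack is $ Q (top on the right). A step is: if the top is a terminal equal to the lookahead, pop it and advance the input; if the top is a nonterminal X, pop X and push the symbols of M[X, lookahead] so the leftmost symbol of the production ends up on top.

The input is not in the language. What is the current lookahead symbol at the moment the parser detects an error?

     Stack  Input    Action
  1  $ Q    d d c $  expand Q → d R
  2  $ R d  d d c $  match d
  3  $ R    d c $    expand R → d Q
  4  $ Q d  d c $    match d
  5  $ Q    c $      expand Q → S y
  6  $ y S  c $      expand S → c
  7  $ y c  c $      match c
  8  $ y    $        error: top is terminal y but lookahead is $

$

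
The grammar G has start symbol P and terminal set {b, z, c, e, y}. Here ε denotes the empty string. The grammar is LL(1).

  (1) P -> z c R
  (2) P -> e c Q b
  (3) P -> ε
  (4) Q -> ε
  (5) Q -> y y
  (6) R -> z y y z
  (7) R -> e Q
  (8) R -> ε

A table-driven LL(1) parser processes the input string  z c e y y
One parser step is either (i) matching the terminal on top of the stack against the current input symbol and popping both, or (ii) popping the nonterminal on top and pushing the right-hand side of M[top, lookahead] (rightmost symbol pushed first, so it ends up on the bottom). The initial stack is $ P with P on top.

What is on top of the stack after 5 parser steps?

     Stack    Input        Action
  1  $ P      z c e y y $  expand P -> z c R
  2  $ R c z  z c e y y $  match z
  3  $ R c    c e y y $    match c
  4  $ R      e y y $      expand R -> e Q
  5  $ Q e    e y y $      match e
Stack after step 5: $ Q (top = Q).

Q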